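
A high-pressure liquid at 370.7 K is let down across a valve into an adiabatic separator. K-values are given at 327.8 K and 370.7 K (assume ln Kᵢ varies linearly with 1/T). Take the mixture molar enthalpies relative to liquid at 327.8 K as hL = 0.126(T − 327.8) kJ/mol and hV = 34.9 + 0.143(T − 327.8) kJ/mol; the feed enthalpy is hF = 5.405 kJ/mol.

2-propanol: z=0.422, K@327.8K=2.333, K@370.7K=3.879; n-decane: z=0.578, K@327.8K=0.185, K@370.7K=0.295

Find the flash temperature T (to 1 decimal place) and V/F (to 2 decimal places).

Adiabatic flash: solve Rachford–Rice at each trial T, then check hF = ψ·hV(T) + (1−ψ)·hL(T).
  T = 327.8 K: K = (2.333, 0.185), RR gives ψ = 0.084, H_out = 2.938 kJ/mol
  T = 370.7 K: K = (3.879, 0.295), RR gives ψ = 0.398, H_out = 19.579 kJ/mol
  T = 349.2 K: K = (3.054, 0.237), RR gives ψ = 0.272, H_out = 12.272 kJ/mol
  T = 338.5 K: K = (2.681, 0.210), RR gives ψ = 0.190, H_out = 8.026 kJ/mol
  T = 333.1 K: K = (2.502, 0.197), RR gives ψ = 0.141, H_out = 5.596 kJ/mol
  T = 330.5 K: K = (2.418, 0.191), RR gives ψ = 0.114, H_out = 4.332 kJ/mol
  T = 331.8 K: K = (2.460, 0.194), RR gives ψ = 0.128, H_out = 4.973 kJ/mol
Linear interpolation between T = 331.8 (H_out = 4.973) and T = 333.1 (H_out = 5.596) on hF = 5.405 gives T ≈ 332.7 K, at which ψ = 0.14.

T = 332.7 K, V/F = 0.14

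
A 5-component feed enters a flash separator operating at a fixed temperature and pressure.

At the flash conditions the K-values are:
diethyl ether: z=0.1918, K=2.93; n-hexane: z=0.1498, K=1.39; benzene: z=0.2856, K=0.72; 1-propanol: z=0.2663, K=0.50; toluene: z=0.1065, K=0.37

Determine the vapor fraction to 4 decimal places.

Newton iteration, ψ⁰ = 0.45:
  ψ = 0.4500: g = -0.10913, g' = -0.4436 → ψ = 0.2040
  ψ = 0.2040: g = 0.00965, g' = -0.5508 → ψ = 0.2215
  ψ = 0.2215: g = 0.00013, g' = -0.5366 → ψ = 0.2217
Converged at ψ = 0.2217.

ψ = 0.2217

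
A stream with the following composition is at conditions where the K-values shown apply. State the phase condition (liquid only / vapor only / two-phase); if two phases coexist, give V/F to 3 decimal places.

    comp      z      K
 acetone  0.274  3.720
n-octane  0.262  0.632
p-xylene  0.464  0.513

two-phase, V/F = 0.348

ΣzᵢKᵢ = 1.423; Σzᵢ/Kᵢ = 1.393.
Both exceed 1, so a two-phase solution exists.
Let ψ = V/F and solve Σ zᵢ(Kᵢ−1)/(1+ψ(Kᵢ−1)) = 0.
Newton–Raphson from ψ = 0.5:
  ψ = 0.500: g = -0.1011, g' = -0.610 → ψ = 0.334
  ψ = 0.334: g = 0.0106, g' = -0.759 → ψ = 0.348
Converged at ψ = 0.348.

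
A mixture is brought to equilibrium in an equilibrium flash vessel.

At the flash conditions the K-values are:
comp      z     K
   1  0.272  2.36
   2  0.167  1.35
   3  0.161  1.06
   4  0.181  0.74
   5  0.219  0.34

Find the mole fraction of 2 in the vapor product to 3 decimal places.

Material balance + equilibrium reduce to Σ zᵢ(Kᵢ−1)/(1+V/F(Kᵢ−1)) = 0.
g(0) = ΣzᵢKᵢ − 1 = 0.246 and g(1) = 1 − Σzᵢ/Kᵢ = -0.280, so a root lies in (0, 1).
Iterate (Newton) starting at V/F = 0.5:
  V/F = 0.500: g = 0.0095, g' = -0.422 → V/F = 0.522
Converged at V/F = 0.522.
Compositions from xᵢ = zᵢ/(1+V/F(Kᵢ−1)), yᵢ = Kᵢxᵢ:
  1: x = 0.159, y = 0.375
  2: x = 0.141, y = 0.191
  3: x = 0.156, y = 0.165
  4: x = 0.209, y = 0.155
  5: x = 0.334, y = 0.114

y_2 = 0.191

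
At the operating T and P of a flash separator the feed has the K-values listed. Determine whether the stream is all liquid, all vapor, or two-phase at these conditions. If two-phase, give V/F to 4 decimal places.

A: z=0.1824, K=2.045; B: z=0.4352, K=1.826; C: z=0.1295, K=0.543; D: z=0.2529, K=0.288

ΣzᵢKᵢ = 1.3108; Σzᵢ/Kᵢ = 1.4441.
Both exceed 1, so a two-phase solution exists.
Rachford–Rice: g(ψ) = Σ zᵢ(Kᵢ−1)/(1+ψ(Kᵢ−1)) = 0.
Newton iteration, ψ⁰ = 0.5:
  ψ = 0.5000: g = 0.02329, g' = -0.5892 → ψ = 0.5395
  ψ = 0.5395: g = -0.00038, g' = -0.6092 → ψ = 0.5389
Converged at ψ = 0.5389.

two-phase, V/F = 0.5389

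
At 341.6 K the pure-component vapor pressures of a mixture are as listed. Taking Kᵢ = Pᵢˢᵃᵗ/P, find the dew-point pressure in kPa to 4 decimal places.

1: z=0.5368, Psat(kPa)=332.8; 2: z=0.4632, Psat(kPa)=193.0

Pdew = 249.1913 kPa

At the dew point ψ → 1, so Σzᵢ/Kᵢ = 1 with Kᵢ = Pᵢˢᵃᵗ/P ⇒ 1/P = Σzᵢ/Pᵢˢᵃᵗ.
1/P = 0.5368/332.8 + 0.4632/193.0 = 0.0040130 ⇒ P = 249.1913 kPa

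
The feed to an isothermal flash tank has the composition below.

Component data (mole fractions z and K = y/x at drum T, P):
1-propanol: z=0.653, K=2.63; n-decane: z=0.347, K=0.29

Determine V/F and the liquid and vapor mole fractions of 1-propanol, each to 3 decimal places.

Material balance + equilibrium reduce to Σ zᵢ(Kᵢ−1)/(1+V/F(Kᵢ−1)) = 0.
Check two-phase: ΣzᵢKᵢ = 1.818 > 1 and Σzᵢ/Kᵢ = 1.445 > 1, so g(0) = 0.818 > 0 and g(1) = -0.445 < 0.
Binary case is linear: z₁(K₁−1)(1+V/F(K₂−1)) + z₂(K₂−1)(1+V/F(K₁−1)) = 0
⇒ V/F = [z₁(K₁−1)+z₂(K₂−1)] / [−(K₁−1)(K₂−1)] = 0.8180/1.1573 = 0.707
Compositions from xᵢ = zᵢ/(1+V/F(Kᵢ−1)), yᵢ = Kᵢxᵢ:
  1-propanol: x = 0.303, y = 0.798
  n-decane: x = 0.697, y = 0.202

V/F = 0.707, x_1-propanol = 0.303, y_1-propanol = 0.798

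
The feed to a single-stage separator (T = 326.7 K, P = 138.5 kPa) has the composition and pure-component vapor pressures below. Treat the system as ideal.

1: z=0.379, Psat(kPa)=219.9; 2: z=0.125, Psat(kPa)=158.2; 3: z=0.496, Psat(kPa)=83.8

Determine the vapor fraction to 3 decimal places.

Raoult's law: Kᵢ = Pᵢˢᵃᵗ/P = Pᵢˢᵃᵗ/138.5.
  K_1 = 219.9/138.5 = 1.58773, K_2 = 158.2/138.5 = 1.14224, K_3 = 83.8/138.5 = 0.60505
Rachford–Rice: g(ψ) = Σ zᵢ(Kᵢ−1)/(1+ψ(Kᵢ−1)) = 0.
Check two-phase: ΣzᵢKᵢ = 1.045 > 1 and Σzᵢ/Kᵢ = 1.168 > 1, so g(0) = 0.045 > 0 and g(1) = -0.168 < 0.
Iterate (Newton) starting at ψ = 0.46:
  ψ = 0.460: g = -0.0474, g' = -0.199 → ψ = 0.222
  ψ = 0.222: g = -0.0004, g' = -0.198 → ψ = 0.220
Converged at ψ = 0.220.

ψ = 0.220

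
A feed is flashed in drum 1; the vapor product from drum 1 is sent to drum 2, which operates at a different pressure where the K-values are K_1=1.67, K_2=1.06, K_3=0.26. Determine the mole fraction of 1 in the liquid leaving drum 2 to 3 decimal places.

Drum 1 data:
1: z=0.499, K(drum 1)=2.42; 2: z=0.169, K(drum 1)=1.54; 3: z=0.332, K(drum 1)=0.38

Drum 1:
Let ψ₁ = V/F and solve Σ zᵢ(Kᵢ−1)/(1+ψ₁(Kᵢ−1)) = 0.
Feasibility: ΣzᵢKᵢ = 1.594, Σzᵢ/Kᵢ = 1.190 — both > 1, two phases present.
Iterate (Newton) starting at ψ₁ = 0.5:
  ψ₁ = 0.500: g = 0.1879, g' = -0.643 → ψ₁ = 0.792
  ψ₁ = 0.792: g = -0.0073, g' = -0.740 → ψ₁ = 0.783
  ψ₁ = 0.783: g = -0.0000, g' = -0.732 → ψ₁ = 0.782
Converged at ψ₁ = 0.782.
Drum-1 compositions:
  1: x = 0.236, y = 0.572
  2: x = 0.119, y = 0.183
  3: x = 0.645, y = 0.245
Drum-2 feed = drum-1 vapor: z₂ = (0.5720, 0.1830, 0.2450).
Drum 2:
Let ψ₂ = V/F and solve Σ zᵢ(Kᵢ−1)/(1+ψ₂(Kᵢ−1)) = 0.
g(0) = ΣzᵢKᵢ − 1 = 0.213 and g(1) = 1 − Σzᵢ/Kᵢ = -0.458, so a root lies in (0, 1).
Newton–Raphson from ψ₂ = 0.5:
  ψ₂ = 0.500: g = 0.0099, g' = -0.483 → ψ₂ = 0.521
  ψ₂ = 0.521: g = -0.0001, g' = -0.497 → ψ₂ = 0.520
Converged at ψ₂ = 0.520.
  1: x = 0.424, y = 0.708
  2: x = 0.177, y = 0.188
  3: x = 0.398, y = 0.104

x_1 (drum 2) = 0.424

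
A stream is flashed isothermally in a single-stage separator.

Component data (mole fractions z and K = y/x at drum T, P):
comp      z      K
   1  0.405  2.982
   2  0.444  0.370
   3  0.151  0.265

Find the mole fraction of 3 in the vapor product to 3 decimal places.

y_3 = 0.052

Iterate (Newton) starting at V/F = 0.64:
  V/F = 0.640: g = -0.3244, g' = -1.095 → V/F = 0.344
  V/F = 0.344: g = -0.0280, g' = -0.996 → V/F = 0.316
Converged at V/F = 0.316.
Compositions from xᵢ = zᵢ/(1+V/F(Kᵢ−1)), yᵢ = Kᵢxᵢ:
  1: x = 0.249, y = 0.743
  2: x = 0.554, y = 0.205
  3: x = 0.197, y = 0.052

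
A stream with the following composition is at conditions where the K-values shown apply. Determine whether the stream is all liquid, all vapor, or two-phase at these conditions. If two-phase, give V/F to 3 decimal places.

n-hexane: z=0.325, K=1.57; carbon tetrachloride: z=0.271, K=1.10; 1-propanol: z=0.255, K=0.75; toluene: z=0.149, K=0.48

ΣzᵢKᵢ = 1.071; Σzᵢ/Kᵢ = 1.104.
Both exceed 1, so a two-phase solution exists.
Rachford–Rice: g(ψ) = Σ zᵢ(Kᵢ−1)/(1+ψ(Kᵢ−1)) = 0.
Iterate (Newton) starting at ψ = 0.5:
  ψ = 0.500: g = -0.0076, g' = -0.161 → ψ = 0.453
  ψ = 0.453: g = -0.0001, g' = -0.158 → ψ = 0.452
Converged at ψ = 0.452.

two-phase, V/F = 0.452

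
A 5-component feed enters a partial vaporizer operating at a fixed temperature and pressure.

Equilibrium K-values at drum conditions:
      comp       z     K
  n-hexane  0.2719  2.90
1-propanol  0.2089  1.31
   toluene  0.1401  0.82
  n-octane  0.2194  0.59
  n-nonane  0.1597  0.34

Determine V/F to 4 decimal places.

Material balance + equilibrium reduce to Σ zᵢ(Kᵢ−1)/(1+V/F(Kᵢ−1)) = 0.
Feasibility: ΣzᵢKᵢ = 1.3608, Σzᵢ/Kᵢ = 1.2656 — both > 1, two phases present.
Newton–Raphson from V/F = 0.5:
  V/F = 0.5000: g = 0.02282, g' = -0.4920 → V/F = 0.5464
  V/F = 0.5464: g = 0.00011, g' = -0.4880 → V/F = 0.5466
Converged at V/F = 0.5466.

V/F = 0.5466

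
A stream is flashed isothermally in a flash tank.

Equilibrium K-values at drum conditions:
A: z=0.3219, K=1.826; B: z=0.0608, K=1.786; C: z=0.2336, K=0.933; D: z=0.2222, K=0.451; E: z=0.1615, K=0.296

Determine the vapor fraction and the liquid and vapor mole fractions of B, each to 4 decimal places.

ψ = 0.1590, x_B = 0.0540, y_B = 0.0965

Material balance + equilibrium reduce to Σ zᵢ(Kᵢ−1)/(1+ψ(Kᵢ−1)) = 0.
Check two-phase: ΣzᵢKᵢ = 1.0623 > 1 and Σzᵢ/Kᵢ = 1.4990 > 1, so g(0) = 0.0623 > 0 and g(1) = -0.4990 < 0.
Newton iteration, ψ⁰ = 0.5:
  ψ = 0.5000: g = -0.13731, g' = -0.4483 → ψ = 0.1937
  ψ = 0.1937: g = -0.01333, g' = -0.3838 → ψ = 0.1590
Converged at ψ = 0.1590.
Compositions from xᵢ = zᵢ/(1+ψ(Kᵢ−1)), yᵢ = Kᵢxᵢ:
  A: x = 0.2845, y = 0.5196
  B: x = 0.0540, y = 0.0965
  C: x = 0.2361, y = 0.2203
  D: x = 0.2435, y = 0.1098
  E: x = 0.1819, y = 0.0538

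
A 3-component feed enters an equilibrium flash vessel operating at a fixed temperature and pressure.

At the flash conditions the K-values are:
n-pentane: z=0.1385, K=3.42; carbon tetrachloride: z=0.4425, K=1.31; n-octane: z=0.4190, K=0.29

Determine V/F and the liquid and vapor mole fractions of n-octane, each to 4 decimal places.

V/F = 0.2121, x_n-octane = 0.4933, y_n-octane = 0.1430

Material balance + equilibrium reduce to Σ zᵢ(Kᵢ−1)/(1+V/F(Kᵢ−1)) = 0.
Feasibility: ΣzᵢKᵢ = 1.1749, Σzᵢ/Kᵢ = 1.8231 — both > 1, two phases present.
Newton–Raphson from V/F = 0.69:
  V/F = 0.6900: g = -0.34465, g' = -0.9544 → V/F = 0.3289
  V/F = 0.3289: g = -0.07700, g' = -0.6460 → V/F = 0.2097
  V/F = 0.2097: g = 0.00162, g' = -0.6860 → V/F = 0.2120
Converged at V/F = 0.2121.
Compositions from xᵢ = zᵢ/(1+V/F(Kᵢ−1)), yᵢ = Kᵢxᵢ:
  n-pentane: x = 0.0915, y = 0.3130
  carbon tetrachloride: x = 0.4152, y = 0.5439
  n-octane: x = 0.4933, y = 0.1430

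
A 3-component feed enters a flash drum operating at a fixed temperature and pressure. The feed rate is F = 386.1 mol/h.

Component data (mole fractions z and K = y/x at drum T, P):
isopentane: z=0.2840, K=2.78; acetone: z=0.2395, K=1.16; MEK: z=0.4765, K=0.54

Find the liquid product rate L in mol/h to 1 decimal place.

Material balance + equilibrium reduce to Σ zᵢ(Kᵢ−1)/(1+ψ(Kᵢ−1)) = 0.
Feasibility: ΣzᵢKᵢ = 1.3246, Σzᵢ/Kᵢ = 1.1910 — both > 1, two phases present.
Newton iteration, ψ⁰ = 0.36:
  ψ = 0.3600: g = 0.08163, g' = -0.4845 → ψ = 0.5285
  ψ = 0.5285: g = 0.00623, g' = -0.4201 → ψ = 0.5433
  ψ = 0.5433: g = 0.00002, g' = -0.4169 → ψ = 0.5434
Converged at ψ = 0.5434.
Then V = ψ·F = 0.5434·386.1 = 209.8 mol/h and L = F − V = 176.3 mol/h.

L = 176.3 mol/h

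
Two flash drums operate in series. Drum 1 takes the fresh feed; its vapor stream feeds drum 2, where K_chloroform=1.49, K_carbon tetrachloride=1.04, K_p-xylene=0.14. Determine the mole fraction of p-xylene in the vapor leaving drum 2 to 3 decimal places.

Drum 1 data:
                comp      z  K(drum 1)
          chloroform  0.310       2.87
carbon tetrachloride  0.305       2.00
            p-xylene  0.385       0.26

Drum 1:
Material balance + equilibrium reduce to Σ zᵢ(Kᵢ−1)/(1+ψ₁(Kᵢ−1)) = 0.
g(0) = ΣzᵢKᵢ − 1 = 0.600 and g(1) = 1 − Σzᵢ/Kᵢ = -0.741, so a root lies in (0, 1).
Newton iteration, ψ₁⁰ = 0.56:
  ψ₁ = 0.560: g = -0.0078, g' = -0.999 → ψ₁ = 0.552
Converged at ψ₁ = 0.552.
Drum-1 compositions:
  chloroform: x = 0.153, y = 0.438
  carbon tetrachloride: x = 0.197, y = 0.393
  p-xylene: x = 0.651, y = 0.169
Drum-2 feed = drum-1 vapor: z₂ = (0.4377, 0.3930, 0.1693).
Drum 2:
Rachford–Rice: g(ψ₂) = Σ zᵢ(Kᵢ−1)/(1+ψ₂(Kᵢ−1)) = 0.
Check two-phase: ΣzᵢKᵢ = 1.085 > 1 and Σzᵢ/Kᵢ = 1.881 > 1, so g(0) = 0.085 > 0 and g(1) = -0.881 < 0.
Newton–Raphson from ψ₂ = 0.5:
  ψ₂ = 0.500: g = -0.0677, g' = -0.454 → ψ₂ = 0.351
  ψ₂ = 0.351: g = -0.0099, g' = -0.334 → ψ₂ = 0.321
  ψ₂ = 0.321: g = -0.0002, g' = -0.318 → ψ₂ = 0.320
Converged at ψ₂ = 0.320.
  chloroform: x = 0.378, y = 0.564
  carbon tetrachloride: x = 0.388, y = 0.404
  p-xylene: x = 0.234, y = 0.033

y_p-xylene (drum 2) = 0.033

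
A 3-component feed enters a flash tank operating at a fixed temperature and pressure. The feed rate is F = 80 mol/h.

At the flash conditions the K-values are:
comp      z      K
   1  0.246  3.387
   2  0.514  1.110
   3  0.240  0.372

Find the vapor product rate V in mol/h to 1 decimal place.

V = 56.5 mol/h

Newton–Raphson from β = 0.67:
  β = 0.670: g = 0.0184, g' = -0.495 → β = 0.707
Converged at β = 0.707.
Then V = β·F = 0.7067·80 = 56.5 mol/h and L = F − V = 23.5 mol/h.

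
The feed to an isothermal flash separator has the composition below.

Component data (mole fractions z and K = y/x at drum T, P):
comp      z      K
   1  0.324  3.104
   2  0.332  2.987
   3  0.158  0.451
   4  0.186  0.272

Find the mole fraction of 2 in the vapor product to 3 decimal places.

y_2 = 0.375

Material balance + equilibrium reduce to Σ zᵢ(Kᵢ−1)/(1+V/F(Kᵢ−1)) = 0.
g(0) = ΣzᵢKᵢ − 1 = 1.119 and g(1) = 1 − Σzᵢ/Kᵢ = -0.250, so a root lies in (0, 1).
Newton–Raphson from V/F = 0.47:
  V/F = 0.470: g = 0.3611, g' = -1.027 → V/F = 0.822
  V/F = 0.822: g = 0.0056, g' = -1.150 → V/F = 0.826
Converged at V/F = 0.826.
Compositions from xᵢ = zᵢ/(1+V/F(Kᵢ−1)), yᵢ = Kᵢxᵢ:
  1: x = 0.118, y = 0.367
  2: x = 0.126, y = 0.375
  3: x = 0.289, y = 0.130
  4: x = 0.467, y = 0.127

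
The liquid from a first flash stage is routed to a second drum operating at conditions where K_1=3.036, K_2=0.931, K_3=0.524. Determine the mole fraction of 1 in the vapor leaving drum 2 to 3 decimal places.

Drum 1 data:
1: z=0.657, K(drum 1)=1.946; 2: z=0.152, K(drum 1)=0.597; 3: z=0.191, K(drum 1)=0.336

Drum 1:
Rachford–Rice: g(ψ₁) = Σ zᵢ(Kᵢ−1)/(1+ψ₁(Kᵢ−1)) = 0.
Feasibility: ΣzᵢKᵢ = 1.433, Σzᵢ/Kᵢ = 1.161 — both > 1, two phases present.
Newton–Raphson from ψ₁ = 0.46:
  ψ₁ = 0.460: g = 0.1753, g' = -0.497 → ψ₁ = 0.813
  ψ₁ = 0.813: g = -0.0151, g' = -0.640 → ψ₁ = 0.789
Converged at ψ₁ = 0.789.
Drum-1 compositions:
  1: x = 0.376, y = 0.732
  2: x = 0.223, y = 0.133
  3: x = 0.401, y = 0.135
Drum-2 feed = drum-1 liquid: z₂ = (0.3763, 0.2228, 0.4009).
Drum 2:
Iterate (Newton) starting at ψ₂ = 0.5:
  ψ₂ = 0.500: g = 0.1133, g' = -0.541 → ψ₂ = 0.710
  ψ₂ = 0.710: g = 0.0091, g' = -0.469 → ψ₂ = 0.729
Converged at ψ₂ = 0.729.
  1: x = 0.151, y = 0.460
  2: x = 0.235, y = 0.218
  3: x = 0.614, y = 0.322

y_1 (drum 2) = 0.460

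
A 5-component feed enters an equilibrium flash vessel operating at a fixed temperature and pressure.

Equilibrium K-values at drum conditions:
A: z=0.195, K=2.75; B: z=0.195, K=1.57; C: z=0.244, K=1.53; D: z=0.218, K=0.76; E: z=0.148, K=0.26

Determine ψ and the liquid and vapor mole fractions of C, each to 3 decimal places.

ψ = 0.763, x_C = 0.174, y_C = 0.266

Newton iteration, ψ⁰ = 0.5:
  ψ = 0.500: g = 0.1374, g' = -0.471 → ψ = 0.791
  ψ = 0.791: g = -0.0182, g' = -0.660 → ψ = 0.764
  ψ = 0.764: g = -0.0005, g' = -0.623 → ψ = 0.763
Converged at ψ = 0.763.
Compositions from xᵢ = zᵢ/(1+ψ(Kᵢ−1)), yᵢ = Kᵢxᵢ:
  A: x = 0.083, y = 0.230
  B: x = 0.136, y = 0.213
  C: x = 0.174, y = 0.266
  D: x = 0.267, y = 0.203
  E: x = 0.340, y = 0.088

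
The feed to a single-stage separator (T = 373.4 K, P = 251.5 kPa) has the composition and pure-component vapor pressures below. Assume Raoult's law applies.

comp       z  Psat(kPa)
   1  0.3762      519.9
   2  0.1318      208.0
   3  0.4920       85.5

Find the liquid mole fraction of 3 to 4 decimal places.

Raoult's law: Kᵢ = Pᵢˢᵃᵗ/P = Pᵢˢᵃᵗ/251.5.
  K_1 = 519.9/251.5 = 2.067197, K_2 = 208.0/251.5 = 0.827038, K_3 = 85.5/251.5 = 0.339960
Material balance + equilibrium reduce to Σ zᵢ(Kᵢ−1)/(1+ψ(Kᵢ−1)) = 0.
Feasibility: ΣzᵢKᵢ = 1.0539, Σzᵢ/Kᵢ = 1.7886 — both > 1, two phases present.
Newton–Raphson from ψ = 0.5:
  ψ = 0.5000: g = -0.24787, g' = -0.6644 → ψ = 0.1269
  ψ = 0.1269: g = -0.02416, g' = -0.5918 → ψ = 0.0861
  ψ = 0.0861: g = 0.00024, g' = -0.6044 → ψ = 0.0865
Converged at ψ = 0.0865.
Compositions from xᵢ = zᵢ/(1+ψ(Kᵢ−1)), yᵢ = Kᵢxᵢ:
  1: x = 0.3444, y = 0.7120
  2: x = 0.1338, y = 0.1107
  3: x = 0.5218, y = 0.1774

x_3 = 0.5218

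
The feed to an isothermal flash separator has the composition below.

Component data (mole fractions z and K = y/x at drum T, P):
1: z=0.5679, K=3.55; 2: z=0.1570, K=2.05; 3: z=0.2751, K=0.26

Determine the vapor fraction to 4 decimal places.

ψ = 0.8471

Rachford–Rice: g(ψ) = Σ zᵢ(Kᵢ−1)/(1+ψ(Kᵢ−1)) = 0.
g(0) = ΣzᵢKᵢ − 1 = 1.4094 and g(1) = 1 − Σzᵢ/Kᵢ = -0.2946, so a root lies in (0, 1).
Newton iteration, ψ⁰ = 0.5:
  ψ = 0.5000: g = 0.42151, g' = -1.1675 → ψ = 0.8610
  ψ = 0.8610: g = -0.02134, g' = -1.5537 → ψ = 0.8473
  ψ = 0.8473: g = -0.00037, g' = -1.5010 → ψ = 0.8471
Converged at ψ = 0.8471.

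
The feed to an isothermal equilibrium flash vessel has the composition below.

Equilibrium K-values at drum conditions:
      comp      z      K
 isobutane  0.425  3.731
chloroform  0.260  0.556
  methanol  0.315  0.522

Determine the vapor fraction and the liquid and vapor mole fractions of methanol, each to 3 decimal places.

Material balance + equilibrium reduce to Σ zᵢ(Kᵢ−1)/(1+ψ(Kᵢ−1)) = 0.
Feasibility: ΣzᵢKᵢ = 1.895, Σzᵢ/Kᵢ = 1.185 — both > 1, two phases present.
Newton iteration, ψ⁰ = 0.5:
  ψ = 0.500: g = 0.1444, g' = -0.775 → ψ = 0.686
  ψ = 0.686: g = 0.0137, g' = -0.649 → ψ = 0.707
  ψ = 0.707: g = 0.0001, g' = -0.642 → ψ = 0.708
Converged at ψ = 0.708.
Compositions from xᵢ = zᵢ/(1+ψ(Kᵢ−1)), yᵢ = Kᵢxᵢ:
  isobutane: x = 0.145, y = 0.541
  chloroform: x = 0.379, y = 0.211
  methanol: x = 0.476, y = 0.248

ψ = 0.708, x_methanol = 0.476, y_methanol = 0.248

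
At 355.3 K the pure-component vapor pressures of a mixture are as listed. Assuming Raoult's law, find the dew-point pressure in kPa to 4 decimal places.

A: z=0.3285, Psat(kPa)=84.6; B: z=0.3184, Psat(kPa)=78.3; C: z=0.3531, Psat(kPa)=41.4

Pdew = 60.6856 kPa

At the dew point ψ → 1, so Σzᵢ/Kᵢ = 1 with Kᵢ = Pᵢˢᵃᵗ/P ⇒ 1/P = Σzᵢ/Pᵢˢᵃᵗ.
1/P = 0.3285/84.6 + 0.3184/78.3 + 0.3531/41.4 = 0.0164784 ⇒ P = 60.6856 kPa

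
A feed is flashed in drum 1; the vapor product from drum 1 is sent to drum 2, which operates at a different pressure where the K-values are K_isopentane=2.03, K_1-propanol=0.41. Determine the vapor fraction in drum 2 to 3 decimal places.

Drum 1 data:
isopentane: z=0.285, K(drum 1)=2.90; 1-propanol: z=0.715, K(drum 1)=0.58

V/F (drum 2) = 0.429

Drum 1:
Material balance + equilibrium reduce to Σ zᵢ(Kᵢ−1)/(1+ψ₁(Kᵢ−1)) = 0.
Check two-phase: ΣzᵢKᵢ = 1.241 > 1 and Σzᵢ/Kᵢ = 1.331 > 1, so g(0) = 0.241 > 0 and g(1) = -0.331 < 0.
Newton–Raphson from ψ₁ = 0.35:
  ψ₁ = 0.350: g = -0.0268, g' = -0.544 → ψ₁ = 0.301
  ψ₁ = 0.301: g = 0.0009, g' = -0.582 → ψ₁ = 0.302
Converged at ψ₁ = 0.302.
Drum-1 compositions:
  isopentane: x = 0.181, y = 0.525
  1-propanol: x = 0.819, y = 0.475
Drum-2 feed = drum-1 vapor: z₂ = (0.5250, 0.4750).
Drum 2:
Rachford–Rice: g(ψ₂) = Σ zᵢ(Kᵢ−1)/(1+ψ₂(Kᵢ−1)) = 0.
g(0) = ΣzᵢKᵢ − 1 = 0.260 and g(1) = 1 − Σzᵢ/Kᵢ = -0.417, so a root lies in (0, 1).
Binary case is linear: z₁(K₁−1)(1+ψ₂(K₂−1)) + z₂(K₂−1)(1+ψ₂(K₁−1)) = 0
⇒ ψ₂ = [z₁(K₁−1)+z₂(K₂−1)] / [−(K₁−1)(K₂−1)] = 0.2605/0.6077 = 0.429
  isopentane: x = 0.364, y = 0.739
  1-propanol: x = 0.636, y = 0.261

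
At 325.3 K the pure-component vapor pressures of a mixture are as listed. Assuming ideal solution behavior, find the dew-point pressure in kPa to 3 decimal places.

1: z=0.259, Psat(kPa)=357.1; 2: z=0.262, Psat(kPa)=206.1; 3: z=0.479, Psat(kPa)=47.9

At the dew point ψ → 1, so Σzᵢ/Kᵢ = 1 with Kᵢ = Pᵢˢᵃᵗ/P ⇒ 1/P = Σzᵢ/Pᵢˢᵃᵗ.
1/P = 0.259/357.1 + 0.262/206.1 + 0.479/47.9 = 0.011997 ⇒ P = 83.358 kPa

Pdew = 83.358 kPa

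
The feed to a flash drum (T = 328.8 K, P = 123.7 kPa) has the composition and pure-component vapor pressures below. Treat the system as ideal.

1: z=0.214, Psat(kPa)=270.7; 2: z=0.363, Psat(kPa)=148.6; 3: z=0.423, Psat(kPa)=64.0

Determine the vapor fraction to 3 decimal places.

Raoult's law: Kᵢ = Pᵢˢᵃᵗ/P = Pᵢˢᵃᵗ/123.7.
  K_1 = 270.7/123.7 = 2.18836, K_2 = 148.6/123.7 = 1.20129, K_3 = 64.0/123.7 = 0.51738
Material balance + equilibrium reduce to Σ zᵢ(Kᵢ−1)/(1+ψ(Kᵢ−1)) = 0.
Check two-phase: ΣzᵢKᵢ = 1.123 > 1 and Σzᵢ/Kᵢ = 1.218 > 1, so g(0) = 0.123 > 0 and g(1) = -0.218 < 0.
Iterate (Newton) starting at ψ = 0.5:
  ψ = 0.500: g = -0.0432, g' = -0.302 → ψ = 0.357
Converged at ψ = 0.357.

ψ = 0.357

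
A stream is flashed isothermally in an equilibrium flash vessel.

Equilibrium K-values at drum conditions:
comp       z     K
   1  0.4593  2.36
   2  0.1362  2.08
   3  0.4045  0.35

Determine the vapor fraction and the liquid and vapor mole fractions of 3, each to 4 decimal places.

Rachford–Rice: g(ψ) = Σ zᵢ(Kᵢ−1)/(1+ψ(Kᵢ−1)) = 0.
Check two-phase: ΣzᵢKᵢ = 1.5088 > 1 and Σzᵢ/Kᵢ = 1.4158 > 1, so g(0) = 0.5088 > 0 and g(1) = -0.4158 < 0.
Iterate (Newton) starting at ψ = 0.5:
  ψ = 0.5000: g = 0.07781, g' = -0.7431 → ψ = 0.6047
  ψ = 0.6047: g = -0.00146, g' = -0.7779 → ψ = 0.6028
Converged at ψ = 0.6028.
Compositions from xᵢ = zᵢ/(1+ψ(Kᵢ−1)), yᵢ = Kᵢxᵢ:
  1: x = 0.2524, y = 0.5956
  2: x = 0.0825, y = 0.1716
  3: x = 0.6651, y = 0.2328

ψ = 0.6028, x_3 = 0.6651, y_3 = 0.2328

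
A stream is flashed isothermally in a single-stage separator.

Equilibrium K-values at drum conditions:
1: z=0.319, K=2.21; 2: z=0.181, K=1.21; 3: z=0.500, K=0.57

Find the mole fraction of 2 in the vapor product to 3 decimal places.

Rachford–Rice: g(V/F) = Σ zᵢ(Kᵢ−1)/(1+V/F(Kᵢ−1)) = 0.
Feasibility: ΣzᵢKᵢ = 1.209, Σzᵢ/Kᵢ = 1.171 — both > 1, two phases present.
Iterate (Newton) starting at V/F = 0.55:
  V/F = 0.550: g = -0.0158, g' = -0.333 → V/F = 0.503
Converged at V/F = 0.503.
Compositions from xᵢ = zᵢ/(1+V/F(Kᵢ−1)), yᵢ = Kᵢxᵢ:
  1: x = 0.198, y = 0.438
  2: x = 0.164, y = 0.198
  3: x = 0.638, y = 0.364

y_2 = 0.198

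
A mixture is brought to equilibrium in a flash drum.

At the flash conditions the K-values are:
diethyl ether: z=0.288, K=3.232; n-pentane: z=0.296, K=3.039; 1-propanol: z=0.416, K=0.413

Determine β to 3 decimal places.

Material balance + equilibrium reduce to Σ zᵢ(Kᵢ−1)/(1+β(Kᵢ−1)) = 0.
Feasibility: ΣzᵢKᵢ = 2.002, Σzᵢ/Kᵢ = 1.194 — both > 1, two phases present.
Newton iteration, β⁰ = 0.5:
  β = 0.500: g = 0.2570, g' = -0.909 → β = 0.783
  β = 0.783: g = 0.0148, g' = -0.863 → β = 0.800
Converged at β = 0.800.

β = 0.800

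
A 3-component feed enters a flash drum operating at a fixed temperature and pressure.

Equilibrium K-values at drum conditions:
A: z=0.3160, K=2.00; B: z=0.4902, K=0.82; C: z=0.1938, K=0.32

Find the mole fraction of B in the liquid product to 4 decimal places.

x_B = 0.5138

Rachford–Rice: g(V/F) = Σ zᵢ(Kᵢ−1)/(1+V/F(Kᵢ−1)) = 0.
Feasibility: ΣzᵢKᵢ = 1.0960, Σzᵢ/Kᵢ = 1.3614 — both > 1, two phases present.
Newton–Raphson from V/F = 0.5:
  V/F = 0.5000: g = -0.08597, g' = -0.3653 → V/F = 0.2647
  V/F = 0.2647: g = -0.00350, g' = -0.3484 → V/F = 0.2547
Converged at V/F = 0.2547.
Compositions from xᵢ = zᵢ/(1+V/F(Kᵢ−1)), yᵢ = Kᵢxᵢ:
  A: x = 0.2519, y = 0.5037
  B: x = 0.5138, y = 0.4213
  C: x = 0.2344, y = 0.0750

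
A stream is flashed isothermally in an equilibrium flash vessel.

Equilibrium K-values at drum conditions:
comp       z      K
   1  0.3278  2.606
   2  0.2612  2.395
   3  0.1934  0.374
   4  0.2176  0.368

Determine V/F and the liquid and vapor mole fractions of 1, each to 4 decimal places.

Rachford–Rice: g(V/F) = Σ zᵢ(Kᵢ−1)/(1+V/F(Kᵢ−1)) = 0.
Feasibility: ΣzᵢKᵢ = 1.6322, Σzᵢ/Kᵢ = 1.3433 — both > 1, two phases present.
Newton iteration, V/F⁰ = 0.66:
  V/F = 0.6600: g = 0.00303, g' = -0.8129 → V/F = 0.6637
Converged at V/F = 0.6637.
Compositions from xᵢ = zᵢ/(1+V/F(Kᵢ−1)), yᵢ = Kᵢxᵢ:
  1: x = 0.1587, y = 0.4135
  2: x = 0.1356, y = 0.3248
  3: x = 0.3309, y = 0.1237
  4: x = 0.3748, y = 0.1379

V/F = 0.6637, x_1 = 0.1587, y_1 = 0.4135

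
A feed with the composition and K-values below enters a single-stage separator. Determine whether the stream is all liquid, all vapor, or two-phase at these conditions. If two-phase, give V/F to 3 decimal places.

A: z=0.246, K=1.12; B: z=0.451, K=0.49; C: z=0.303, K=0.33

all liquid

ΣzᵢKᵢ = 0.597; Σzᵢ/Kᵢ = 2.058.
Since ΣzᵢKᵢ < 1 the mixture is below its bubble point — single liquid phase.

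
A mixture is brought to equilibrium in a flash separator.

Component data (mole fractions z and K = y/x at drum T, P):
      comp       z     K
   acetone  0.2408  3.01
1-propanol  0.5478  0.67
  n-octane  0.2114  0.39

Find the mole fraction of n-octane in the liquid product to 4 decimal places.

Let β = V/F and solve Σ zᵢ(Kᵢ−1)/(1+β(Kᵢ−1)) = 0.
Check two-phase: ΣzᵢKᵢ = 1.1743 > 1 and Σzᵢ/Kᵢ = 1.4397 > 1, so g(0) = 0.1743 > 0 and g(1) = -0.4397 < 0.
Iterate (Newton) starting at β = 0.5:
  β = 0.5000: g = -0.16064, g' = -0.4904 → β = 0.1724
  β = 0.1724: g = 0.02363, g' = -0.7018 → β = 0.2061
  β = 0.2061: g = 0.00076, g' = -0.6580 → β = 0.2073
Converged at β = 0.2073.
Compositions from xᵢ = zᵢ/(1+β(Kᵢ−1)), yᵢ = Kᵢxᵢ:
  acetone: x = 0.1700, y = 0.5116
  1-propanol: x = 0.5880, y = 0.3940
  n-octane: x = 0.2420, y = 0.0944

x_n-octane = 0.2420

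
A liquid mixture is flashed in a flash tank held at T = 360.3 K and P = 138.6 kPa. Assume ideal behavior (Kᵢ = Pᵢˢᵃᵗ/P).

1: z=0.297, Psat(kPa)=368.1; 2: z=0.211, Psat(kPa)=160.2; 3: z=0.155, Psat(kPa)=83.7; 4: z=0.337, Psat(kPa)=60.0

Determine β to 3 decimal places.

Raoult's law: Kᵢ = Pᵢˢᵃᵗ/P = Pᵢˢᵃᵗ/138.6.
  K_1 = 368.1/138.6 = 2.65584, K_2 = 160.2/138.6 = 1.15584, K_3 = 83.7/138.6 = 0.60390, K_4 = 60.0/138.6 = 0.43290
Let β = V/F and solve Σ zᵢ(Kᵢ−1)/(1+β(Kᵢ−1)) = 0.
g(0) = ΣzᵢKᵢ − 1 = 0.272 and g(1) = 1 − Σzᵢ/Kᵢ = -0.330, so a root lies in (0, 1).
Newton–Raphson from β = 0.5:
  β = 0.500: g = -0.0438, g' = -0.497 → β = 0.412
  β = 0.412: g = 0.0005, g' = -0.512 → β = 0.413
Converged at β = 0.413.

β = 0.413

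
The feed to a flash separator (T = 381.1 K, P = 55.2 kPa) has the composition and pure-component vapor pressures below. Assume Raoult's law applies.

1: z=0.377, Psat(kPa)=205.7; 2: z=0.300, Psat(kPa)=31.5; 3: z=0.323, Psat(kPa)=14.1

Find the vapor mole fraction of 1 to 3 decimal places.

Raoult's law: Kᵢ = Pᵢˢᵃᵗ/P = Pᵢˢᵃᵗ/55.2.
  K_1 = 205.7/55.2 = 3.72645, K_2 = 31.5/55.2 = 0.57065, K_3 = 14.1/55.2 = 0.25543
Material balance + equilibrium reduce to Σ zᵢ(Kᵢ−1)/(1+V/F(Kᵢ−1)) = 0.
Check two-phase: ΣzᵢKᵢ = 1.659 > 1 and Σzᵢ/Kᵢ = 1.891 > 1, so g(0) = 0.659 > 0 and g(1) = -0.891 < 0.
Newton iteration, V/F⁰ = 0.5:
  V/F = 0.500: g = -0.1122, g' = -1.046 → V/F = 0.393
  V/F = 0.393: g = 0.0016, g' = -1.091 → V/F = 0.394
Converged at V/F = 0.394.
Compositions from xᵢ = zᵢ/(1+V/F(Kᵢ−1)), yᵢ = Kᵢxᵢ:
  1: x = 0.182, y = 0.677
  2: x = 0.361, y = 0.206
  3: x = 0.457, y = 0.117

y_1 = 0.677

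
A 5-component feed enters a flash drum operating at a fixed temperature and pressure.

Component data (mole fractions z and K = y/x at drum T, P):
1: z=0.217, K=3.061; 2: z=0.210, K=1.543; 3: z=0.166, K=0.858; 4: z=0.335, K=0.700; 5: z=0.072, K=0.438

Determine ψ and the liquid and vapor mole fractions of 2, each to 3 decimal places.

Material balance + equilibrium reduce to Σ zᵢ(Kᵢ−1)/(1+ψ(Kᵢ−1)) = 0.
Check two-phase: ΣzᵢKᵢ = 1.397 > 1 and Σzᵢ/Kᵢ = 1.043 > 1, so g(0) = 0.397 > 0 and g(1) = -0.043 < 0.
Iterate (Newton) starting at ψ = 0.3:
  ψ = 0.300: g = 0.1907, g' = -0.471 → ψ = 0.705
  ψ = 0.705: g = 0.0441, g' = -0.301 → ψ = 0.852
  ψ = 0.852: g = 0.0008, g' = -0.293 → ψ = 0.855
Converged at ψ = 0.855.
Compositions from xᵢ = zᵢ/(1+ψ(Kᵢ−1)), yᵢ = Kᵢxᵢ:
  1: x = 0.079, y = 0.241
  2: x = 0.143, y = 0.221
  3: x = 0.189, y = 0.162
  4: x = 0.451, y = 0.315
  5: x = 0.139, y = 0.061

ψ = 0.855, x_2 = 0.143, y_2 = 0.221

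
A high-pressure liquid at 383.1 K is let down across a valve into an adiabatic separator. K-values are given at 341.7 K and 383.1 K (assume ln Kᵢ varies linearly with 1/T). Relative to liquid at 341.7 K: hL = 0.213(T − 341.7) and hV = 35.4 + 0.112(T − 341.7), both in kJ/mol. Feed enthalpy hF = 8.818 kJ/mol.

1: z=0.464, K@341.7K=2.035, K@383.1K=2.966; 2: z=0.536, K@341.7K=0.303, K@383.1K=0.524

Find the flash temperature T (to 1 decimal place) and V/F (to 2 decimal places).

Adiabatic flash: solve Rachford–Rice at each trial T, then check hF = ψ·hV(T) + (1−ψ)·hL(T).
  T = 341.7 K: K = (2.035, 0.303), RR gives ψ = 0.148, H_out = 5.233 kJ/mol
  T = 383.1 K: K = (2.966, 0.524), RR gives ψ = 0.702, H_out = 30.738 kJ/mol
  T = 362.4 K: K = (2.483, 0.405), RR gives ψ = 0.418, H_out = 18.338 kJ/mol
  T = 352.0 K: K = (2.254, 0.351), RR gives ψ = 0.288, H_out = 12.084 kJ/mol
  T = 346.9 K: K = (2.144, 0.327), RR gives ψ = 0.221, H_out = 8.812 kJ/mol
  T = 349.4 K: K = (2.197, 0.339), RR gives ψ = 0.254, H_out = 10.440 kJ/mol
  T = 348.1 K: K = (2.170, 0.333), RR gives ψ = 0.237, H_out = 9.600 kJ/mol
Linear interpolation between T = 346.9 (H_out = 8.812) and T = 348.1 (H_out = 9.600) on hF = 8.818 gives T ≈ 346.9 K, at which ψ = 0.22.

T = 346.9 K, V/F = 0.22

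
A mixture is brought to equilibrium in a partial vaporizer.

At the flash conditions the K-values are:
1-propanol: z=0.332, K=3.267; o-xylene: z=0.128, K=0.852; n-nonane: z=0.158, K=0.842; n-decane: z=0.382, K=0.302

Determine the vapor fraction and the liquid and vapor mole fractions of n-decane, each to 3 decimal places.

Rachford–Rice: g(ψ) = Σ zᵢ(Kᵢ−1)/(1+ψ(Kᵢ−1)) = 0.
g(0) = ΣzᵢKᵢ − 1 = 0.442 and g(1) = 1 − Σzᵢ/Kᵢ = -0.704, so a root lies in (0, 1).
Newton iteration, ψ⁰ = 0.5:
  ψ = 0.500: g = -0.1044, g' = -0.822 → ψ = 0.373
  ψ = 0.373: g = 0.0007, g' = -0.849 → ψ = 0.374
Converged at ψ = 0.374.
Compositions from xᵢ = zᵢ/(1+ψ(Kᵢ−1)), yᵢ = Kᵢxᵢ:
  1-propanol: x = 0.180, y = 0.587
  o-xylene: x = 0.135, y = 0.115
  n-nonane: x = 0.168, y = 0.141
  n-decane: x = 0.517, y = 0.156

ψ = 0.374, x_n-decane = 0.517, y_n-decane = 0.156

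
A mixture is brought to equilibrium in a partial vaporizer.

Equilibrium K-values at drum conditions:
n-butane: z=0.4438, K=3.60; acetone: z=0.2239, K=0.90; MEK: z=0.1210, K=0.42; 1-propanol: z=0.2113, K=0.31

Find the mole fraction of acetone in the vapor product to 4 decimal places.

Rachford–Rice: g(β) = Σ zᵢ(Kᵢ−1)/(1+β(Kᵢ−1)) = 0.
Check two-phase: ΣzᵢKᵢ = 1.9155 > 1 and Σzᵢ/Kᵢ = 1.3418 > 1, so g(0) = 0.9155 > 0 and g(1) = -0.3418 < 0.
Iterate (Newton) starting at β = 0.39:
  β = 0.3900: g = 0.25946, g' = -0.9983 → β = 0.6499
  β = 0.6499: g = 0.02809, g' = -0.8528 → β = 0.6828
  β = 0.6828: g = -0.00016, g' = -0.8634 → β = 0.6826
Converged at β = 0.6826.
Compositions from xᵢ = zᵢ/(1+β(Kᵢ−1)), yᵢ = Kᵢxᵢ:
  n-butane: x = 0.1599, y = 0.5758
  acetone: x = 0.2403, y = 0.2163
  MEK: x = 0.2003, y = 0.0841
  1-propanol: x = 0.3995, y = 0.1238

y_acetone = 0.2163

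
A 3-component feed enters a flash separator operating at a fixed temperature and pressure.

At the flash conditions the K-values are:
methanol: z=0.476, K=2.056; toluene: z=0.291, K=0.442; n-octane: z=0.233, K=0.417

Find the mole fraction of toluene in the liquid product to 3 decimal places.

Material balance + equilibrium reduce to Σ zᵢ(Kᵢ−1)/(1+β(Kᵢ−1)) = 0.
Feasibility: ΣzᵢKᵢ = 1.204, Σzᵢ/Kᵢ = 1.449 — both > 1, two phases present.
Iterate (Newton) starting at β = 0.5:
  β = 0.500: g = -0.0880, g' = -0.559 → β = 0.343
  β = 0.343: g = -0.0015, g' = -0.548 → β = 0.340
Converged at β = 0.340.
Compositions from xᵢ = zᵢ/(1+β(Kᵢ−1)), yᵢ = Kᵢxᵢ:
  methanol: x = 0.350, y = 0.720
  toluene: x = 0.359, y = 0.159
  n-octane: x = 0.291, y = 0.121

x_toluene = 0.359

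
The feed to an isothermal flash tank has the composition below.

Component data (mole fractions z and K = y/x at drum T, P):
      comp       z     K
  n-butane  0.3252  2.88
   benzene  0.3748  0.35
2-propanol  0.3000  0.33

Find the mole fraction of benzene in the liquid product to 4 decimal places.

x_benzene = 0.4107

Let ψ = V/F and solve Σ zᵢ(Kᵢ−1)/(1+ψ(Kᵢ−1)) = 0.
g(0) = ΣzᵢKᵢ − 1 = 0.1668 and g(1) = 1 − Σzᵢ/Kᵢ = -1.0929, so a root lies in (0, 1).
Newton–Raphson from ψ = 0.63:
  ψ = 0.6300: g = -0.48049, g' = -1.0983 → ψ = 0.1925
  ψ = 0.1925: g = -0.06031, g' = -1.0041 → ψ = 0.1324
  ψ = 0.1324: g = 0.00236, g' = -1.0886 → ψ = 0.1346
Converged at ψ = 0.1346.
Compositions from xᵢ = zᵢ/(1+ψ(Kᵢ−1)), yᵢ = Kᵢxᵢ:
  n-butane: x = 0.2595, y = 0.7474
  benzene: x = 0.4107, y = 0.1438
  2-propanol: x = 0.3297, y = 0.1088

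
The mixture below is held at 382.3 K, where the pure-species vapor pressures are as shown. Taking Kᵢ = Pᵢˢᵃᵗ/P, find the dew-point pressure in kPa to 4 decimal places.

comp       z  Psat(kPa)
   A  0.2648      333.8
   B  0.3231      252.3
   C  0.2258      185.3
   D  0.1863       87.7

Pdew = 184.6122 kPa

At the dew point ψ → 1, so Σzᵢ/Kᵢ = 1 with Kᵢ = Pᵢˢᵃᵗ/P ⇒ 1/P = Σzᵢ/Pᵢˢᵃᵗ.
1/P = 0.2648/333.8 + 0.3231/252.3 + 0.2258/185.3 + 0.1863/87.7 = 0.0054168 ⇒ P = 184.6122 kPa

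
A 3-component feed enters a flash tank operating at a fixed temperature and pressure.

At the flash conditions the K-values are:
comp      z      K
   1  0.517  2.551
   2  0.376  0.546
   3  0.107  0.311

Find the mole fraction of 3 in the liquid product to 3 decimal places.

x_3 = 0.203

Newton–Raphson from ψ = 0.7:
  ψ = 0.700: g = -0.0082, g' = -0.642 → ψ = 0.687
Converged at ψ = 0.687.
Compositions from xᵢ = zᵢ/(1+ψ(Kᵢ−1)), yᵢ = Kᵢxᵢ:
  1: x = 0.250, y = 0.638
  2: x = 0.547, y = 0.298
  3: x = 0.203, y = 0.063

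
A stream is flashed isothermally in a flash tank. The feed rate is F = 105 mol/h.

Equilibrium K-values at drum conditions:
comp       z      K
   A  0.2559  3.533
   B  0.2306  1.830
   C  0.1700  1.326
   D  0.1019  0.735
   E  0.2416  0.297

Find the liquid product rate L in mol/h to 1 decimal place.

Rachford–Rice: g(ψ) = Σ zᵢ(Kᵢ−1)/(1+ψ(Kᵢ−1)) = 0.
Check two-phase: ΣzᵢKᵢ = 1.6982 > 1 and Σzᵢ/Kᵢ = 1.2788 > 1, so g(0) = 0.6982 > 0 and g(1) = -0.2788 < 0.
Newton iteration, ψ⁰ = 0.31:
  ψ = 0.3100: g = 0.31906, g' = -0.8343 → ψ = 0.6924
  ψ = 0.6924: g = 0.03812, g' = -0.7566 → ψ = 0.7428
  ψ = 0.7428: g = -0.00113, g' = -0.8043 → ψ = 0.7414
Converged at ψ = 0.7414.
Then V = ψ·F = 0.7414·105 = 77.8 mol/h and L = F − V = 27.2 mol/h.

L = 27.2 mol/h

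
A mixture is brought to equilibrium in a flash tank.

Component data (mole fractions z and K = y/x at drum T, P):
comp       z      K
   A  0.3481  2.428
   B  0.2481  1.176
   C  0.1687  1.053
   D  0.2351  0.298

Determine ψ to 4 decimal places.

Material balance + equilibrium reduce to Σ zᵢ(Kᵢ−1)/(1+ψ(Kᵢ−1)) = 0.
Check two-phase: ΣzᵢKᵢ = 1.3847 > 1 and Σzᵢ/Kᵢ = 1.3035 > 1, so g(0) = 0.3847 > 0 and g(1) = -0.3035 < 0.
Newton–Raphson from ψ = 0.5:
  ψ = 0.5000: g = 0.08456, g' = -0.5236 → ψ = 0.6615
  ψ = 0.6615: g = -0.00475, g' = -0.5981 → ψ = 0.6536
  ψ = 0.6536: g = -0.00002, g' = -0.5921 → ψ = 0.6535
Converged at ψ = 0.6535.

ψ = 0.6535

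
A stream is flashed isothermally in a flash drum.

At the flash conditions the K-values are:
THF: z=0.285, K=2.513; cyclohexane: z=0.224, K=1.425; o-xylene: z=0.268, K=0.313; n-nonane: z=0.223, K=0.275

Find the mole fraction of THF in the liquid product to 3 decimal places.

Let β = V/F and solve Σ zᵢ(Kᵢ−1)/(1+β(Kᵢ−1)) = 0.
Check two-phase: ΣzᵢKᵢ = 1.181 > 1 and Σzᵢ/Kᵢ = 1.938 > 1, so g(0) = 0.181 > 0 and g(1) = -0.938 < 0.
Newton–Raphson from β = 0.5:
  β = 0.500: g = -0.2101, g' = -0.821 → β = 0.244
  β = 0.244: g = -0.0165, g' = -0.737 → β = 0.222
Converged at β = 0.222.
Compositions from xᵢ = zᵢ/(1+β(Kᵢ−1)), yᵢ = Kᵢxᵢ:
  THF: x = 0.213, y = 0.536
  cyclohexane: x = 0.205, y = 0.292
  o-xylene: x = 0.316, y = 0.099
  n-nonane: x = 0.266, y = 0.073

x_THF = 0.213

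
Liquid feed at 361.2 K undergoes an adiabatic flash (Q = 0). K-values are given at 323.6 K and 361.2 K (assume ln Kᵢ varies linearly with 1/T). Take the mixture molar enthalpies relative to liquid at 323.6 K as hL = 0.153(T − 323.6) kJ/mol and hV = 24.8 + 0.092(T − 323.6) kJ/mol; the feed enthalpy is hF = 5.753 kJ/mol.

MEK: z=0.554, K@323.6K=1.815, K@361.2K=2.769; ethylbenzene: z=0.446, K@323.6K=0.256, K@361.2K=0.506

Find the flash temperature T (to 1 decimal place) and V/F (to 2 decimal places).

Adiabatic flash: solve Rachford–Rice at each trial T, then check hF = ψ·hV(T) + (1−ψ)·hL(T).
  T = 323.6 K: K = (1.815, 0.256), RR gives ψ = 0.197, H_out = 4.895 kJ/mol
  T = 361.2 K: K = (2.769, 0.506), RR gives ψ = 0.869, H_out = 25.318 kJ/mol
  T = 342.4 K: K = (2.268, 0.367), RR gives ψ = 0.523, H_out = 15.248 kJ/mol
  T = 333.0 K: K = (2.035, 0.308), RR gives ψ = 0.370, H_out = 10.395 kJ/mol
  T = 328.3 K: K = (1.924, 0.281), RR gives ψ = 0.288, H_out = 7.773 kJ/mol
  T = 326.0 K: K = (1.870, 0.269), RR gives ψ = 0.245, H_out = 6.404 kJ/mol
  T = 324.8 K: K = (1.842, 0.262), RR gives ψ = 0.222, H_out = 5.661 kJ/mol
Linear interpolation between T = 324.8 (H_out = 5.661) and T = 326.0 (H_out = 6.404) on hF = 5.753 gives T ≈ 324.9 K, at which ψ = 0.22.

T = 324.9 K, V/F = 0.22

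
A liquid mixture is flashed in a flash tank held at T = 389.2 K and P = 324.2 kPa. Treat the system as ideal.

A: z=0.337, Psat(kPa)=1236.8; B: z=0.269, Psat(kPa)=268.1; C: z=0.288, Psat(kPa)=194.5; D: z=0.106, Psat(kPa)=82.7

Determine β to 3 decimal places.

Raoult's law: Kᵢ = Pᵢˢᵃᵗ/P = Pᵢˢᵃᵗ/324.2.
  K_A = 1236.8/324.2 = 3.81493, K_B = 268.1/324.2 = 0.82696, K_C = 194.5/324.2 = 0.59994, K_D = 82.7/324.2 = 0.25509
Newton–Raphson from β = 0.5:
  β = 0.500: g = 0.0732, g' = -0.692 → β = 0.606
  β = 0.606: g = 0.0027, g' = -0.651 → β = 0.610
Converged at β = 0.610.

β = 0.610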